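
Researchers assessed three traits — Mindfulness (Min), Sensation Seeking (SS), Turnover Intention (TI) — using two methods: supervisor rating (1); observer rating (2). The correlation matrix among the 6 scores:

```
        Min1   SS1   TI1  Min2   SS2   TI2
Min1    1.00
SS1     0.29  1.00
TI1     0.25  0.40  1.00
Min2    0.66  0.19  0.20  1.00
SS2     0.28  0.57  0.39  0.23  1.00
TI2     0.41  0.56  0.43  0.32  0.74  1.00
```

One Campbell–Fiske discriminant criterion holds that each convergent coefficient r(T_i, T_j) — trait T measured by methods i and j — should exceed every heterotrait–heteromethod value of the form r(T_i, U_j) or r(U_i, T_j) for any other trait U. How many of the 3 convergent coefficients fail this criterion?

Each convergent coefficient versus the relevant comparison correlations:
Min (methods 1·2): 0.66 vs {0.28, 0.19, 0.41, 0.20} → pass.
SS (methods 1·2): 0.57 vs {0.19, 0.28, 0.56, 0.39} → pass.
TI (methods 1·2): 0.43 vs {0.20, 0.41, 0.39, 0.56} → fail.
1 of 3 fail.

1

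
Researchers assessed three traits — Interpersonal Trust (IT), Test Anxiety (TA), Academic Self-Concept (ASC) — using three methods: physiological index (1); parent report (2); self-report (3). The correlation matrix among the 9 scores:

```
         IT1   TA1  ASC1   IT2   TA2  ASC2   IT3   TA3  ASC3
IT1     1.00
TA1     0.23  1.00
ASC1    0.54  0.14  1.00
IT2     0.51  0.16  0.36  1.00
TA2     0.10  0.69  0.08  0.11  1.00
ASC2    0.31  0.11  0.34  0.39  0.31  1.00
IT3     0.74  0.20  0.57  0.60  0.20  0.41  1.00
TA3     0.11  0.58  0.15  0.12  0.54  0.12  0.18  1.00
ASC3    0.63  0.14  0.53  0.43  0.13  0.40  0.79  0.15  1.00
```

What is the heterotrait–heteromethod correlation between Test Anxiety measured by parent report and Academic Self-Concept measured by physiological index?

0.08

Different traits and methods: r(TA2, ASC1) = 0.08.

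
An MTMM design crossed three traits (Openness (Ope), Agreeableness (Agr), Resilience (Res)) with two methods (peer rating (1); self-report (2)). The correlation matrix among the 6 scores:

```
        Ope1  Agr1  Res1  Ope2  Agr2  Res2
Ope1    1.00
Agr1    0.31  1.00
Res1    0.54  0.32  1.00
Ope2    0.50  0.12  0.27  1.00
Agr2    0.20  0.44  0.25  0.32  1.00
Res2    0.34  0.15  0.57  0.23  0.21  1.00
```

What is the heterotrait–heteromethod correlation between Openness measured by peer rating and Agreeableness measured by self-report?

Different traits and methods: r(Ope1, Agr2) = 0.20.

0.20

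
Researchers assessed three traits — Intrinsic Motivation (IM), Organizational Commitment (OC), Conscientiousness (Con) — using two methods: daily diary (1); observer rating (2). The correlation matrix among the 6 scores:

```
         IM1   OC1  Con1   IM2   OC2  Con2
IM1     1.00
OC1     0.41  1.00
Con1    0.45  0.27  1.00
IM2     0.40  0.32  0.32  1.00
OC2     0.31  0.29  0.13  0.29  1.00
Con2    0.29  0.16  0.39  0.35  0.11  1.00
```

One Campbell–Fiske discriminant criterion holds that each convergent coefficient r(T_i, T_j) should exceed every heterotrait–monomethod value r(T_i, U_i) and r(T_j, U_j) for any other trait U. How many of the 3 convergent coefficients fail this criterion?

Checking each validity diagonal entry against its comparison values:
IM (methods 1·2): 0.40 vs {0.41, 0.29, 0.45, 0.35} → fail.
OC (methods 1·2): 0.29 vs {0.41, 0.29, 0.27, 0.11} → fail.
Con (methods 1·2): 0.39 vs {0.45, 0.35, 0.27, 0.11} → fail.
3 of 3 fail.

3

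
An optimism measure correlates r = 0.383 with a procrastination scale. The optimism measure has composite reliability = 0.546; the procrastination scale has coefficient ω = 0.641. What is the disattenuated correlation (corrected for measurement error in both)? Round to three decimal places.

r_true = r_obs / √(r_xx · r_yy) = 0.383 / √(0.546 × 0.641) = 0.383 / √0.349986 = 0.383 / 0.5916 ≈ 0.647.

0.647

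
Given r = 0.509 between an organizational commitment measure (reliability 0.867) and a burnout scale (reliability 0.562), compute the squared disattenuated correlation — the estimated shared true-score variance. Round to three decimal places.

Disattenuated r = 0.509 / √(0.867 × 0.562) = 0.509 / 0.6980 = 0.7292.
Shared true-score variance = 0.7292² = 0.5317 ≈ 0.532.

0.532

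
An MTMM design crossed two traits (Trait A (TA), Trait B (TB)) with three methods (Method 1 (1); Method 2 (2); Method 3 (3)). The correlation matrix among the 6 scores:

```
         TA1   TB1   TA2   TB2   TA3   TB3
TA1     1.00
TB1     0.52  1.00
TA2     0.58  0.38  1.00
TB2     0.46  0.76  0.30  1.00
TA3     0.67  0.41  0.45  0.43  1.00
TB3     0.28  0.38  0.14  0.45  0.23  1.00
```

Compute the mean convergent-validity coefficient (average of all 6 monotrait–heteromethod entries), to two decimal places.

0.55

Convergent values: 0.58, 0.67, 0.45, 0.76, 0.38, 0.45; mean = 3.29/6 = 0.55.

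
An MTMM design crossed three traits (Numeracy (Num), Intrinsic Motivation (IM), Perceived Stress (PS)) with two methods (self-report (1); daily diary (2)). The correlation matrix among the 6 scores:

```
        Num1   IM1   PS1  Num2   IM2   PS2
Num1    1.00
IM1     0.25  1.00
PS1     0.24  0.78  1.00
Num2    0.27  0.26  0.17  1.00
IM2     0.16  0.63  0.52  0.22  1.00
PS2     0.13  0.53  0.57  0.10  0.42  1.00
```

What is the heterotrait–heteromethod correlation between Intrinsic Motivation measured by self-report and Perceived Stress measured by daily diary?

0.53

Different traits and methods: r(IM1, PS2) = 0.53.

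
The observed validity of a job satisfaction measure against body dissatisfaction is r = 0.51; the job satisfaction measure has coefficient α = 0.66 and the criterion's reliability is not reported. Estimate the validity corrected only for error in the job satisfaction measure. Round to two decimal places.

0.63

Single correction: r_c = r_obs / √r_xx = 0.51 / √0.66 = 0.51 / 0.8124 ≈ 0.63.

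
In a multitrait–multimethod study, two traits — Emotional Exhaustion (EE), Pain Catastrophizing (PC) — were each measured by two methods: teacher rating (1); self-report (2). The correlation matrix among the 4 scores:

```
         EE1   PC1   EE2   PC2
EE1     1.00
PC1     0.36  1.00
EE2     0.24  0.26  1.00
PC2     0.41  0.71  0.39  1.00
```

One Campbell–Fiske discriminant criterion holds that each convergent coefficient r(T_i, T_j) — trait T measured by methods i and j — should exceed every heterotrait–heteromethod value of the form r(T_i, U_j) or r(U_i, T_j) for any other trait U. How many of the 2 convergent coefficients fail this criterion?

1

Each convergent coefficient versus the relevant comparison correlations:
EE (methods 1·2): 0.24 vs {0.41, 0.26} → fail.
PC (methods 1·2): 0.71 vs {0.26, 0.41} → pass.
1 of 2 fail.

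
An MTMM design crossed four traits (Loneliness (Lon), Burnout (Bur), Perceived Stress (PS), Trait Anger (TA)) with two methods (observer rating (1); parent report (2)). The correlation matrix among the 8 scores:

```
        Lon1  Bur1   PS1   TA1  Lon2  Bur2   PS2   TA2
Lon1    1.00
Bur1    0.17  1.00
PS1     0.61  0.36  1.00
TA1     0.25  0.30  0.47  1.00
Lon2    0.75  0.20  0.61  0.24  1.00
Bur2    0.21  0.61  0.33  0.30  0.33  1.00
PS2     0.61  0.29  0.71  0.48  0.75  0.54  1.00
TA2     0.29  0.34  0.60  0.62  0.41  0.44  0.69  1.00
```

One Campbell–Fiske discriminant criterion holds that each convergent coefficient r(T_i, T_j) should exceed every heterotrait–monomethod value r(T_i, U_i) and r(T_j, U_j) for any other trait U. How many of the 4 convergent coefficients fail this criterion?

3

Each convergent coefficient versus the relevant comparison correlations:
Lon (methods 1·2): 0.75 vs {0.17, 0.33, 0.61, 0.75, 0.25, 0.41} → fail.
Bur (methods 1·2): 0.61 vs {0.17, 0.33, 0.36, 0.54, 0.30, 0.44} → pass.
PS (methods 1·2): 0.71 vs {0.61, 0.75, 0.36, 0.54, 0.47, 0.69} → fail.
TA (methods 1·2): 0.62 vs {0.25, 0.41, 0.30, 0.44, 0.47, 0.69} → fail.
3 of 4 fail.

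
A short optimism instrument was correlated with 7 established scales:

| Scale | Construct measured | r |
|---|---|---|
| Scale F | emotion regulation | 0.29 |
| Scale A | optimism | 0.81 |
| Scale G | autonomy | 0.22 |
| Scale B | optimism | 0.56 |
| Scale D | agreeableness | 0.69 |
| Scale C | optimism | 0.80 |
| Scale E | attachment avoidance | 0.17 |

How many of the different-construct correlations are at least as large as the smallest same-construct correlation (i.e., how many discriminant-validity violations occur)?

Convergent (same construct = optimism): Scale A, Scale B, Scale C.
Smallest convergent = 0.56. Discriminant values: 0.29, 0.22, 0.69, 0.17; count ≥ 0.56 → 1.

1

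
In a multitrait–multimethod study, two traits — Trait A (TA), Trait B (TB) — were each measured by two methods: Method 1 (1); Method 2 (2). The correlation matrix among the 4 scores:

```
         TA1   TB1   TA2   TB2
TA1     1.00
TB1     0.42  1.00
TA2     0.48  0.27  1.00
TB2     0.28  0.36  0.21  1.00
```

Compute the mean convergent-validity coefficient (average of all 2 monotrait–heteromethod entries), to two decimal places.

0.42

Convergent values: 0.48, 0.36; mean = 0.84/2 = 0.42.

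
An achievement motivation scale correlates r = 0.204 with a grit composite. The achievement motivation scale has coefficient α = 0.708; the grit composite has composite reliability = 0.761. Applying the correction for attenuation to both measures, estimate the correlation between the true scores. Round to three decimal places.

0.278

r_true = r_obs / √(r_xx · r_yy) = 0.204 / √(0.708 × 0.761) = 0.204 / √0.538788 = 0.204 / 0.7340 ≈ 0.278.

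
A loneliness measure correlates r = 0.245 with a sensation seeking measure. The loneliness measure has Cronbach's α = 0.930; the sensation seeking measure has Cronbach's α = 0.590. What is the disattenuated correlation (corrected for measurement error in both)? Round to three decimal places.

r_true = r_obs / √(r_xx · r_yy) = 0.245 / √(0.930 × 0.590) = 0.245 / √0.548700 = 0.245 / 0.7407 ≈ 0.331.

0.331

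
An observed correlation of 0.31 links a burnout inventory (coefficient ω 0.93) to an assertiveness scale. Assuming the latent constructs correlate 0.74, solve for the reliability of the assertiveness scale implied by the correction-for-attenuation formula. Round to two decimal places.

r_true = r_obs / √(r_xx · r_yy) ⇒ 0.74 = 0.31 / √(0.93 · r_yy).
√(0.93 · r_yy) = 0.31 / 0.74 = 0.4189; 0.93 · r_yy = 0.1755; r_yy = 0.1755 / 0.93 ≈ 0.19.

0.19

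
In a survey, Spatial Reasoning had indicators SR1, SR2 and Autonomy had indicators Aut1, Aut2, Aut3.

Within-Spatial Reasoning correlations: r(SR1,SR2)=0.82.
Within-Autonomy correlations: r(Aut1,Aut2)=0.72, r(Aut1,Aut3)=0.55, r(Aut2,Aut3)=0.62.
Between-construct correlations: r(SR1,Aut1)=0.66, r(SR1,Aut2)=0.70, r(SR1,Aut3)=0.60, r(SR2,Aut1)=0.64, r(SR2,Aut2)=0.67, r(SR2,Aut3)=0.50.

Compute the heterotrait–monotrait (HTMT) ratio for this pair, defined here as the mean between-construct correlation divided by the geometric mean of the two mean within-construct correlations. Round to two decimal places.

0.87

Mean between = 3.77/6 = 0.6283.
Mean within-SR = 0.82/1 = 0.8200; mean within-Aut = 1.89/3 = 0.6300.
Geometric mean = √(0.8200 × 0.6300) = 0.7187.
HTMT = 0.6283 / 0.7187 = 0.87.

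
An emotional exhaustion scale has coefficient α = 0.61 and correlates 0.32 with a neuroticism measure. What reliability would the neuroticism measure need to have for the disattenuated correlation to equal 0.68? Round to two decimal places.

0.36

r_true = r_obs / √(r_xx · r_yy) ⇒ 0.68 = 0.32 / √(0.61 · r_yy).
√(0.61 · r_yy) = 0.32 / 0.68 = 0.4706; 0.61 · r_yy = 0.2215; r_yy = 0.2215 / 0.61 ≈ 0.36.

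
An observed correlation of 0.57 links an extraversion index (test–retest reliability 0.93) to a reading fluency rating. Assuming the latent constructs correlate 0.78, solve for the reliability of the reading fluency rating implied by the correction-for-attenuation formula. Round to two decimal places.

r_true = r_obs / √(r_xx · r_yy) ⇒ 0.78 = 0.57 / √(0.93 · r_yy).
√(0.93 · r_yy) = 0.57 / 0.78 = 0.7308; 0.93 · r_yy = 0.5341; r_yy = 0.5341 / 0.93 ≈ 0.57.

0.57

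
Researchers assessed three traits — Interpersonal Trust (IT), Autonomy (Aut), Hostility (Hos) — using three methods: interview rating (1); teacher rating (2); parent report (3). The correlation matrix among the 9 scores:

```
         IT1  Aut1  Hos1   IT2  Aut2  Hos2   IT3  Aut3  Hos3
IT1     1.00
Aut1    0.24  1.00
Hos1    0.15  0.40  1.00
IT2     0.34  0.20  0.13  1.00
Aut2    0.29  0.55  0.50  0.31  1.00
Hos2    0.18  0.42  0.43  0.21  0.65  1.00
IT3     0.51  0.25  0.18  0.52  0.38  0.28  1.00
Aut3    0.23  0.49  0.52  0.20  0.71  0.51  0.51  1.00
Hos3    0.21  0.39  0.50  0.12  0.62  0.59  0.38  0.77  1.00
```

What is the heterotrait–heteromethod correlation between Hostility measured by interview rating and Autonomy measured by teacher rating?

Different traits and methods: r(Hos1, Aut2) = 0.50.

0.50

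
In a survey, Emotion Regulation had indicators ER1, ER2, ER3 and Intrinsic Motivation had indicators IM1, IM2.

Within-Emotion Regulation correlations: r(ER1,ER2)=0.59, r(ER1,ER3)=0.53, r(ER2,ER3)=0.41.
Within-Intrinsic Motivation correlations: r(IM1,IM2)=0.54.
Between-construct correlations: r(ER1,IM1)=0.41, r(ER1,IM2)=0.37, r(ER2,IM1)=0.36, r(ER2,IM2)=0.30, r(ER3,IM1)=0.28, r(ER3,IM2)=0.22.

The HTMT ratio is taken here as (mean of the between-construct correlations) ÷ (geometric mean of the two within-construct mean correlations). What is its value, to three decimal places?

Between-construct mean = 1.94/6 = 0.3233.
Mean within-ER = 1.53/3 = 0.5100; mean within-IM = 0.54/1 = 0.5400.
Geometric mean = √(0.5100 × 0.5400) = 0.5248.
HTMT = 0.3233 / 0.5248 = 0.616.

0.616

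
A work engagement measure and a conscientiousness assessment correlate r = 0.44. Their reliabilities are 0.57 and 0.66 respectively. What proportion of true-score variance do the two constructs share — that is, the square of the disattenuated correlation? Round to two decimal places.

0.51

Disattenuated r = 0.44 / √(0.57 × 0.66) = 0.44 / 0.6134 = 0.7173.
Shared true-score variance = 0.7173² = 0.5145 ≈ 0.51.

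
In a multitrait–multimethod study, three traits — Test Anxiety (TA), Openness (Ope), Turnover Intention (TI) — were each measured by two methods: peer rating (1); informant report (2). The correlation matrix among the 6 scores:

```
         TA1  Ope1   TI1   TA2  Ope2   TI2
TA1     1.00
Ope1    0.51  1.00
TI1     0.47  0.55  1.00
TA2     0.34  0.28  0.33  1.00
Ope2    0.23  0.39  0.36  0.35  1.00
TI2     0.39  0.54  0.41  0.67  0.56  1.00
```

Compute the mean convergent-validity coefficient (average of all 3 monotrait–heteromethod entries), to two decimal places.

0.38

Convergent values: 0.34, 0.39, 0.41; mean = 1.14/3 = 0.38.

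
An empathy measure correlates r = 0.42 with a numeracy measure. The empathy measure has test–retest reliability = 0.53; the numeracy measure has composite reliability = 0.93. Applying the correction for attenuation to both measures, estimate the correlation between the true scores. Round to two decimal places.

r_true = r_obs / √(r_xx · r_yy) = 0.42 / √(0.53 × 0.93) = 0.42 / √0.4929 = 0.42 / 0.7021 ≈ 0.60.

0.60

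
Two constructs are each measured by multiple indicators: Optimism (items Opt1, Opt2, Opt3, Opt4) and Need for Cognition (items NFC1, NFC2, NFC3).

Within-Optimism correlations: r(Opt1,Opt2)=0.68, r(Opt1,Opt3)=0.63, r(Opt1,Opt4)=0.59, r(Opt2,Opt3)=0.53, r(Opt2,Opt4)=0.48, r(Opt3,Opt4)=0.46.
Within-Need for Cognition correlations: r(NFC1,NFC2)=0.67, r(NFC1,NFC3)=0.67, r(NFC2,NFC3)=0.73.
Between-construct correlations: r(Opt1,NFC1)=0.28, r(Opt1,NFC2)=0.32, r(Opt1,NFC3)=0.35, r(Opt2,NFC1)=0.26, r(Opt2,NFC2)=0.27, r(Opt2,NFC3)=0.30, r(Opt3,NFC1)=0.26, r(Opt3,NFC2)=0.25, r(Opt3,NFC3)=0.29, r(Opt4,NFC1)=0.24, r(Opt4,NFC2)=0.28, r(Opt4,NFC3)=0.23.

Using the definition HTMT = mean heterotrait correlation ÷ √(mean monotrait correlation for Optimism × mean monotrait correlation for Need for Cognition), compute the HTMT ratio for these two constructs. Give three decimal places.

0.446

Between-construct mean = 3.33/12 = 0.2775.
Mean within-Opt = 3.37/6 = 0.5617; mean within-NFC = 2.07/3 = 0.6900.
Geometric mean = √(0.5617 × 0.6900) = 0.6226.
HTMT = 0.2775 / 0.6226 = 0.446.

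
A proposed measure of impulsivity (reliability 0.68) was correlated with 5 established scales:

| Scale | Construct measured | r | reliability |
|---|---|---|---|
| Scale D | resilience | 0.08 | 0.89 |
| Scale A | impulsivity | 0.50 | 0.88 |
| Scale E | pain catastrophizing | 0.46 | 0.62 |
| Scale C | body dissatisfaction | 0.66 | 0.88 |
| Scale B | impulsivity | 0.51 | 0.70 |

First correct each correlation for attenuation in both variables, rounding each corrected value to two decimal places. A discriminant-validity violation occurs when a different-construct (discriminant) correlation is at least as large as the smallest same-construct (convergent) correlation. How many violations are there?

Disattenuated r (r / √(r_scale · r_new)):
  Scale D (disc): 0.08 / √(0.89·0.68) = 0.10
  Scale A (conv): 0.50 / √(0.88·0.68) = 0.65
  Scale E (disc): 0.46 / √(0.62·0.68) = 0.71
  Scale C (disc): 0.66 / √(0.88·0.68) = 0.85
  Scale B (conv): 0.51 / √(0.70·0.68) = 0.74
Smallest convergent = 0.65. Discriminant values: 0.10, 0.71, 0.85; count ≥ 0.65 → 2.

2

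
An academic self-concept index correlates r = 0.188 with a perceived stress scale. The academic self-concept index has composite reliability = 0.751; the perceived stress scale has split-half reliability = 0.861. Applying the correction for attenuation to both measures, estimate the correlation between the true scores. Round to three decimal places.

r_true = r_obs / √(r_xx · r_yy) = 0.188 / √(0.751 × 0.861) = 0.188 / √0.646611 = 0.188 / 0.8041 ≈ 0.234.

0.234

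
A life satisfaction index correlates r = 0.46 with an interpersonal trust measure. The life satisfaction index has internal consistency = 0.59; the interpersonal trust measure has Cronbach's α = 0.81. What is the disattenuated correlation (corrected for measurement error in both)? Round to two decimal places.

0.67

r_true = r_obs / √(r_xx · r_yy) = 0.46 / √(0.59 × 0.81) = 0.46 / √0.4779 = 0.46 / 0.6913 ≈ 0.67.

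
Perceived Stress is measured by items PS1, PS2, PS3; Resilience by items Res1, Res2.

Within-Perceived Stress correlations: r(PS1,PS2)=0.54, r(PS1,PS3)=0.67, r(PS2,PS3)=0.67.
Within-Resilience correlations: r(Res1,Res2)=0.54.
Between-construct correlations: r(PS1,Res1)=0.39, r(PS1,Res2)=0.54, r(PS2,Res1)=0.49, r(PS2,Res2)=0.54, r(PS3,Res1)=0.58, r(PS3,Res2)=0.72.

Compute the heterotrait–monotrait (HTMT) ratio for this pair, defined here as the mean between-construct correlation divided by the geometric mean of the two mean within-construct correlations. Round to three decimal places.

0.934

Between-construct mean = 3.26/6 = 0.5433.
Mean within-PS = 1.88/3 = 0.6267; mean within-Res = 0.54/1 = 0.5400.
Geometric mean = √(0.6267 × 0.5400) = 0.5817.
HTMT = 0.5433 / 0.5817 = 0.934.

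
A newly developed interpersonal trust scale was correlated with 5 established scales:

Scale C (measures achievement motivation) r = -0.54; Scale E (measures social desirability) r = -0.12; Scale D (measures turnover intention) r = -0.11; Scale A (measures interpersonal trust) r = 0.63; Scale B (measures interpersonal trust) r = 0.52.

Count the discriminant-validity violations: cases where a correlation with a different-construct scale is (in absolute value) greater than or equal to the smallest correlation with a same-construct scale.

Convergent (same construct = interpersonal trust): Scale A, Scale B.
Smallest convergent = 0.52. Discriminant |r|: 0.54, 0.12, 0.11; count ≥ 0.52 → 1.

1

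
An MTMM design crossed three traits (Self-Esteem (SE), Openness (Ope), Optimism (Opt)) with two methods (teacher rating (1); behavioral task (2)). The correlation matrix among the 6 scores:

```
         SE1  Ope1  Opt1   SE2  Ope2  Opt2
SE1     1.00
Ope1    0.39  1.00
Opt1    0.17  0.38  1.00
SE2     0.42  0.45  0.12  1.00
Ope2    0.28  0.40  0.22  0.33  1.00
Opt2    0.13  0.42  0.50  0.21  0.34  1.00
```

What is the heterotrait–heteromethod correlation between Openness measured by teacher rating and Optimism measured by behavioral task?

Different traits and methods: r(Ope1, Opt2) = 0.42.

0.42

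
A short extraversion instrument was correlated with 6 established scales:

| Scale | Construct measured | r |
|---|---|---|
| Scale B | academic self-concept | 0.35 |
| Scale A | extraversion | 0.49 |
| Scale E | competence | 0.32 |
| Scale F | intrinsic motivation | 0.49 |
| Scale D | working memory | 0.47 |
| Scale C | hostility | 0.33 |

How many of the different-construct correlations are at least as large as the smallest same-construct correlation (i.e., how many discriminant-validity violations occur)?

1

Convergent (same construct = extraversion): Scale A.
Smallest convergent = 0.49. Discriminant values: 0.35, 0.32, 0.49, 0.47, 0.33; count ≥ 0.49 → 1.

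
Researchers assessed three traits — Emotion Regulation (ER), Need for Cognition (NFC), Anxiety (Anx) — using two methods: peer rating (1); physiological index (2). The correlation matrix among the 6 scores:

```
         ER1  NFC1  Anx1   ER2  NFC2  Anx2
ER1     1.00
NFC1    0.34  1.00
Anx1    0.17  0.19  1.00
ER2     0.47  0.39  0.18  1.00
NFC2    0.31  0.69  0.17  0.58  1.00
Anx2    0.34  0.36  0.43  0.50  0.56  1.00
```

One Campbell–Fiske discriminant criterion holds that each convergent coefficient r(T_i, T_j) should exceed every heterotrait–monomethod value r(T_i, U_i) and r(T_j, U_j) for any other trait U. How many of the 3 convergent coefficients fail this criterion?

2

Checking each validity diagonal entry against its comparison values:
ER (methods 1·2): 0.47 vs {0.34, 0.58, 0.17, 0.50} → fail.
NFC (methods 1·2): 0.69 vs {0.34, 0.58, 0.19, 0.56} → pass.
Anx (methods 1·2): 0.43 vs {0.17, 0.50, 0.19, 0.56} → fail.
2 of 3 fail.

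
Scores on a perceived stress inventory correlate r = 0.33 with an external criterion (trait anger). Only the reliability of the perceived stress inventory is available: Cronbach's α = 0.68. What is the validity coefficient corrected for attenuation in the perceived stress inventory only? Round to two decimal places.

Single correction: r_c = r_obs / √r_xx = 0.33 / √0.68 = 0.33 / 0.8246 ≈ 0.40.

0.40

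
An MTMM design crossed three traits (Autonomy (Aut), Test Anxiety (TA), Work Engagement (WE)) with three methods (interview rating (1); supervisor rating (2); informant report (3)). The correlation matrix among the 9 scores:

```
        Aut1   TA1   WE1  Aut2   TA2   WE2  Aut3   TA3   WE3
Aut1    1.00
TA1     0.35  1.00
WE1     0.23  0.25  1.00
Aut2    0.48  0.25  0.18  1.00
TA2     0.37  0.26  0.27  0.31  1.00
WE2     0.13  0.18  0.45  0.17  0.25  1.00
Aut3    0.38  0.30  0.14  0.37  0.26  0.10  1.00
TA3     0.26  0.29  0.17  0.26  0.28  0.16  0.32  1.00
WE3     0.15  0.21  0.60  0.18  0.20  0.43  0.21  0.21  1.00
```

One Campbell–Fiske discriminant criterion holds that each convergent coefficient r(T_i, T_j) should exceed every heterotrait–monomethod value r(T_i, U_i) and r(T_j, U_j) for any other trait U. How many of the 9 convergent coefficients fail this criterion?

Convergent coefficients and their comparison sets:
Aut (methods 1·2): 0.48 vs {0.35, 0.31, 0.23, 0.17} → pass.
Aut (methods 1·3): 0.38 vs {0.35, 0.32, 0.23, 0.21} → pass.
Aut (methods 2·3): 0.37 vs {0.31, 0.32, 0.17, 0.21} → pass.
TA (methods 1·2): 0.26 vs {0.35, 0.31, 0.25, 0.25} → fail.
TA (methods 1·3): 0.29 vs {0.35, 0.32, 0.25, 0.21} → fail.
TA (methods 2·3): 0.28 vs {0.31, 0.32, 0.25, 0.21} → fail.
WE (methods 1·2): 0.45 vs {0.23, 0.17, 0.25, 0.25} → pass.
WE (methods 1·3): 0.60 vs {0.23, 0.21, 0.25, 0.21} → pass.
WE (methods 2·3): 0.43 vs {0.17, 0.21, 0.25, 0.21} → pass.
3 of 9 fail.

3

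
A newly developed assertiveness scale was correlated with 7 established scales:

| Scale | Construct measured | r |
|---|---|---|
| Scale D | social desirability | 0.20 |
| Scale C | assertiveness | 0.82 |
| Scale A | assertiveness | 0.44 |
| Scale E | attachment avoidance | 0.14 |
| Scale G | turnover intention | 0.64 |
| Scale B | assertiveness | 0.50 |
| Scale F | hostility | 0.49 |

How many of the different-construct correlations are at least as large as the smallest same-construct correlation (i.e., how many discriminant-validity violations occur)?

Convergent (same construct = assertiveness): Scale C, Scale A, Scale B.
Smallest convergent = 0.44. Discriminant values: 0.20, 0.14, 0.64, 0.49; count ≥ 0.44 → 2.

2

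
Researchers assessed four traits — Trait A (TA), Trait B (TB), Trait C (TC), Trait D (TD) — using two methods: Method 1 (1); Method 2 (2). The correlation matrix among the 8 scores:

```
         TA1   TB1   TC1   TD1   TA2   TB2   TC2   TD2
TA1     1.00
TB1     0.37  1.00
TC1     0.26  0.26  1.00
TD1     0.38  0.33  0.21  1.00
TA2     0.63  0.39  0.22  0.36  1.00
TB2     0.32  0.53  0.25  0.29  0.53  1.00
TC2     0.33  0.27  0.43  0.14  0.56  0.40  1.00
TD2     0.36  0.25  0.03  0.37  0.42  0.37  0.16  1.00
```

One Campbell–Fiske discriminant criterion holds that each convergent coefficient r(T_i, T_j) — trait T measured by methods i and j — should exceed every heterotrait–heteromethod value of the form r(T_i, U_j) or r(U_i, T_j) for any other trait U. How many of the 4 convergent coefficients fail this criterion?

Convergent coefficients and their comparison sets:
TA (methods 1·2): 0.63 vs {0.32, 0.39, 0.33, 0.22, 0.36, 0.36} → pass.
TB (methods 1·2): 0.53 vs {0.39, 0.32, 0.27, 0.25, 0.25, 0.29} → pass.
TC (methods 1·2): 0.43 vs {0.22, 0.33, 0.25, 0.27, 0.03, 0.14} → pass.
TD (methods 1·2): 0.37 vs {0.36, 0.36, 0.29, 0.25, 0.14, 0.03} → pass.
0 of 4 fail.

0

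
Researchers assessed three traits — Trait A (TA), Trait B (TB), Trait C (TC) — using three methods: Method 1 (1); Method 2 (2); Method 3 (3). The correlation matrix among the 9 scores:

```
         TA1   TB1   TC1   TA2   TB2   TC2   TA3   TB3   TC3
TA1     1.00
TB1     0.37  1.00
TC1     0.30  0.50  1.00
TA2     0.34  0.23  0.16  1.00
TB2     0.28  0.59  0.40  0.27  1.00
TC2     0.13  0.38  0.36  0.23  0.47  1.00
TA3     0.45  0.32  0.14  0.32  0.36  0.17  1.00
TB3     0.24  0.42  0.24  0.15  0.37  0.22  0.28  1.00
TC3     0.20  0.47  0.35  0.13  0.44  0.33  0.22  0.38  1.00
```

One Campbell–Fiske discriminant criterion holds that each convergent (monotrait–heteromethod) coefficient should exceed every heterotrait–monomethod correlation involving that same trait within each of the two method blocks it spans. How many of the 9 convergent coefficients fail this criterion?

6

Each convergent coefficient versus the relevant comparison correlations:
TA (methods 1·2): 0.34 vs {0.37, 0.27, 0.30, 0.23} → fail.
TA (methods 1·3): 0.45 vs {0.37, 0.28, 0.30, 0.22} → pass.
TA (methods 2·3): 0.32 vs {0.27, 0.28, 0.23, 0.22} → pass.
TB (methods 1·2): 0.59 vs {0.37, 0.27, 0.50, 0.47} → pass.
TB (methods 1·3): 0.42 vs {0.37, 0.28, 0.50, 0.38} → fail.
TB (methods 2·3): 0.37 vs {0.27, 0.28, 0.47, 0.38} → fail.
TC (methods 1·2): 0.36 vs {0.30, 0.23, 0.50, 0.47} → fail.
TC (methods 1·3): 0.35 vs {0.30, 0.22, 0.50, 0.38} → fail.
TC (methods 2·3): 0.33 vs {0.23, 0.22, 0.47, 0.38} → fail.
6 of 9 fail.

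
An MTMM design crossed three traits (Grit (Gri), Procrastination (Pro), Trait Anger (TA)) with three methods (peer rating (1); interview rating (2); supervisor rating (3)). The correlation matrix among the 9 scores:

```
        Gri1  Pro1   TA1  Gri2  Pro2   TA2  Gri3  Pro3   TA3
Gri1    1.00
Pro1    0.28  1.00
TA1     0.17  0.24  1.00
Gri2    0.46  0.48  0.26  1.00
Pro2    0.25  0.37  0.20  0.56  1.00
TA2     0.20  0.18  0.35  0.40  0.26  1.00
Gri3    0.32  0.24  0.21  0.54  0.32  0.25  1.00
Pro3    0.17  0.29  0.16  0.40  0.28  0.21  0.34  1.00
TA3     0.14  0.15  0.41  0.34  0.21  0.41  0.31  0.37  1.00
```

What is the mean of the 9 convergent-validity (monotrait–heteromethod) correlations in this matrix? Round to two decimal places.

0.38

Convergent values: 0.46, 0.32, 0.54, 0.37, 0.29, 0.28, 0.35, 0.41, 0.41; mean = 3.43/9 = 0.38.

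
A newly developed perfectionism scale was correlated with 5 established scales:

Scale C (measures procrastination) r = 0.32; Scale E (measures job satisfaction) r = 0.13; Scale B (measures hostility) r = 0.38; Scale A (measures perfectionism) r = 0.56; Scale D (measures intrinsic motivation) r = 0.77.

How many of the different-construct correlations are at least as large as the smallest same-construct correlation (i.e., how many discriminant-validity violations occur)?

Convergent (same construct = perfectionism): Scale A.
Smallest convergent = 0.56. Discriminant values: 0.32, 0.13, 0.38, 0.77; count ≥ 0.56 → 1.

1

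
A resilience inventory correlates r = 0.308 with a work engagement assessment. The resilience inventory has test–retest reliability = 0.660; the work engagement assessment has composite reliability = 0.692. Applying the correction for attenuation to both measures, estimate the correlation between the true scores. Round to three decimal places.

r_true = r_obs / √(r_xx · r_yy) = 0.308 / √(0.660 × 0.692) = 0.308 / √0.456720 = 0.308 / 0.6758 ≈ 0.456.

0.456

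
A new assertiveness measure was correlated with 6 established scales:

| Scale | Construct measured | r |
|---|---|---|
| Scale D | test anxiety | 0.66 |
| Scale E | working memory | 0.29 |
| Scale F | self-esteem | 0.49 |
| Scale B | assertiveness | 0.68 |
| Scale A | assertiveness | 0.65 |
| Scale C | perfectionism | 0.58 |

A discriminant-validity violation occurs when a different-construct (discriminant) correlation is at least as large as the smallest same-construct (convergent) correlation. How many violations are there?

Convergent (same construct = assertiveness): Scale B, Scale A.
Smallest convergent = 0.65. Discriminant values: 0.66, 0.29, 0.49, 0.58; count ≥ 0.65 → 1.

1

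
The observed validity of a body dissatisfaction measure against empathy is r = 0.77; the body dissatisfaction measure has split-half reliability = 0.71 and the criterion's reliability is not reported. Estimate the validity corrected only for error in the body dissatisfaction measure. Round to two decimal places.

Single correction: r_c = r_obs / √r_xx = 0.77 / √0.71 = 0.77 / 0.8426 ≈ 0.91.

0.91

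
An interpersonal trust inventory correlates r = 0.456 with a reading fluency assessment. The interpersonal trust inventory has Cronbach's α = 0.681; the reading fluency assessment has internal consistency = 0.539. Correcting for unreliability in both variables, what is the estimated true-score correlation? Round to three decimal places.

0.753

r_true = r_obs / √(r_xx · r_yy) = 0.456 / √(0.681 × 0.539) = 0.456 / √0.367059 = 0.456 / 0.6059 ≈ 0.753.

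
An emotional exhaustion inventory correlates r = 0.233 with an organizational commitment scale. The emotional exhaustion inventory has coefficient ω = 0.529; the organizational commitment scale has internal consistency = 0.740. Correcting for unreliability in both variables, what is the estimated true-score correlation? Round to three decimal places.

0.372

r_true = r_obs / √(r_xx · r_yy) = 0.233 / √(0.529 × 0.740) = 0.233 / √0.391460 = 0.233 / 0.6257 ≈ 0.372.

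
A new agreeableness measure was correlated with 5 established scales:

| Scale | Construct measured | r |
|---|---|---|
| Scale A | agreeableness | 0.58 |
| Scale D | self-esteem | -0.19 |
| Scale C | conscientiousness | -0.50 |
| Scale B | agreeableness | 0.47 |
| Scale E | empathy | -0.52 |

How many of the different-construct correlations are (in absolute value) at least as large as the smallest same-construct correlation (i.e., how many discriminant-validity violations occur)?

2

Convergent (same construct = agreeableness): Scale A, Scale B.
Smallest convergent = 0.47. Discriminant |r|: 0.19, 0.50, 0.52; count ≥ 0.47 → 2.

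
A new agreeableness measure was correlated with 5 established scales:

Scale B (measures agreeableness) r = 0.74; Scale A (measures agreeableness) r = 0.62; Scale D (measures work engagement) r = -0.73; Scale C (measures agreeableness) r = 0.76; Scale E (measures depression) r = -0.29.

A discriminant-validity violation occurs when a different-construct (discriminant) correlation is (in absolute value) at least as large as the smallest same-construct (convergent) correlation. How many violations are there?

1

Convergent (same construct = agreeableness): Scale B, Scale A, Scale C.
Smallest convergent = 0.62. Discriminant |r|: 0.73, 0.29; count ≥ 0.62 → 1.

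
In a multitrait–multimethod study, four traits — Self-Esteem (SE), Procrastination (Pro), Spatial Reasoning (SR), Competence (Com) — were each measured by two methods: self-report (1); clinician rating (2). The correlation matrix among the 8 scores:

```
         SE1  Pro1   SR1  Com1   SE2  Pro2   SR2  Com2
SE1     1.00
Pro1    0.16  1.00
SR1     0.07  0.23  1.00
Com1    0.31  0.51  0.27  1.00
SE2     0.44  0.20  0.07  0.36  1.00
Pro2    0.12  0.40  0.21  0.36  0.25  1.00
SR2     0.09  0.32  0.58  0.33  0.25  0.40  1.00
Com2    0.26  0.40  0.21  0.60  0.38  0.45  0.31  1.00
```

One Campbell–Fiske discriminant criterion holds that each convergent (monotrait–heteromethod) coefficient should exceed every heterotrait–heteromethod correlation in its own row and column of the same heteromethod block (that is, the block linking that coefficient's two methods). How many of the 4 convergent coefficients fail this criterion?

Each convergent coefficient versus the relevant comparison correlations:
SE (methods 1·2): 0.44 vs {0.12, 0.20, 0.09, 0.07, 0.26, 0.36} → pass.
Pro (methods 1·2): 0.40 vs {0.20, 0.12, 0.32, 0.21, 0.40, 0.36} → fail.
SR (methods 1·2): 0.58 vs {0.07, 0.09, 0.21, 0.32, 0.21, 0.33} → pass.
Com (methods 1·2): 0.60 vs {0.36, 0.26, 0.36, 0.40, 0.33, 0.21} → pass.
1 of 4 fail.

1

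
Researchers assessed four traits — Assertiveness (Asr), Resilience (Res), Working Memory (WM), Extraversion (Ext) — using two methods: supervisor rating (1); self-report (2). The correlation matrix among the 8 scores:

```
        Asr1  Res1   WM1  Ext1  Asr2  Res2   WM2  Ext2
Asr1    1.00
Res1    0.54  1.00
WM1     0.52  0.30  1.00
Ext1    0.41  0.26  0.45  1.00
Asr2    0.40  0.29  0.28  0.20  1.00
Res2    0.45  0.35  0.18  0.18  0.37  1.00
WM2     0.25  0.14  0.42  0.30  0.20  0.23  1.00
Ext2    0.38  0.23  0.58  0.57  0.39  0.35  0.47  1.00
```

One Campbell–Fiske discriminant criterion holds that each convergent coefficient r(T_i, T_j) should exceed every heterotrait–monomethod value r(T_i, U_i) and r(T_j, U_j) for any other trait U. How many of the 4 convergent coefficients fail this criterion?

3

Each convergent coefficient versus the relevant comparison correlations:
Asr (methods 1·2): 0.40 vs {0.54, 0.37, 0.52, 0.20, 0.41, 0.39} → fail.
Res (methods 1·2): 0.35 vs {0.54, 0.37, 0.30, 0.23, 0.26, 0.35} → fail.
WM (methods 1·2): 0.42 vs {0.52, 0.20, 0.30, 0.23, 0.45, 0.47} → fail.
Ext (methods 1·2): 0.57 vs {0.41, 0.39, 0.26, 0.35, 0.45, 0.47} → pass.
3 of 4 fail.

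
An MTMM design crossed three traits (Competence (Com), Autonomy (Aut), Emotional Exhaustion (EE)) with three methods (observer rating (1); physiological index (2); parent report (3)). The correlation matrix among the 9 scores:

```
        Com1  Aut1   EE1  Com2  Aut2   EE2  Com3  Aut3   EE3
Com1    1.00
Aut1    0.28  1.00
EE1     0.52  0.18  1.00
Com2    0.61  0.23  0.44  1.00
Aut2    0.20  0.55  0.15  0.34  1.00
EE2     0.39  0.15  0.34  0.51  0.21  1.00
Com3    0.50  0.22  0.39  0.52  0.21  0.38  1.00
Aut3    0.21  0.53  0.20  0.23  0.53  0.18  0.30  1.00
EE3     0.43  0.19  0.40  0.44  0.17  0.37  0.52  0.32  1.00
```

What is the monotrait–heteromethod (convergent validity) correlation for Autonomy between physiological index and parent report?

Same trait (Aut), different methods: r(Aut2, Aut3) = 0.53.

0.53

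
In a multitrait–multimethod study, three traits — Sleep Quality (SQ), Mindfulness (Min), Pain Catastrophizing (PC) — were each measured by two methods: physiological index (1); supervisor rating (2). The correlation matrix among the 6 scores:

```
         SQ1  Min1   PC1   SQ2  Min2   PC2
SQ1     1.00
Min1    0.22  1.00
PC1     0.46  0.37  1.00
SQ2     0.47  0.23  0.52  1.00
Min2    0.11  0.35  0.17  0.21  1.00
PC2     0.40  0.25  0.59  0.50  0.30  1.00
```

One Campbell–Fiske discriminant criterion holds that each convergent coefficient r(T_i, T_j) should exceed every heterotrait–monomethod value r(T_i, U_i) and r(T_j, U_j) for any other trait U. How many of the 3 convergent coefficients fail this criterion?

2

Convergent coefficients and their comparison sets:
SQ (methods 1·2): 0.47 vs {0.22, 0.21, 0.46, 0.50} → fail.
Min (methods 1·2): 0.35 vs {0.22, 0.21, 0.37, 0.30} → fail.
PC (methods 1·2): 0.59 vs {0.46, 0.50, 0.37, 0.30} → pass.
2 of 3 fail.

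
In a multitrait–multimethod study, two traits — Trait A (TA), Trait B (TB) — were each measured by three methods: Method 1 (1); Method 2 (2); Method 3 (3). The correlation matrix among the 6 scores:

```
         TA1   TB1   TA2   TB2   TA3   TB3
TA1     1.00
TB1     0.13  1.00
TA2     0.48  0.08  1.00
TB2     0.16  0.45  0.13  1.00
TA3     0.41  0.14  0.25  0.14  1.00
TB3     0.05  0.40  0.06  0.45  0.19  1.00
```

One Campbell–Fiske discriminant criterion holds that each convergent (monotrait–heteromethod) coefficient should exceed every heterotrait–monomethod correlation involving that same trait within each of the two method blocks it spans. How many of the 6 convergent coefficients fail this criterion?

Each convergent coefficient versus the relevant comparison correlations:
TA (methods 1·2): 0.48 vs {0.13, 0.13} → pass.
TA (methods 1·3): 0.41 vs {0.13, 0.19} → pass.
TA (methods 2·3): 0.25 vs {0.13, 0.19} → pass.
TB (methods 1·2): 0.45 vs {0.13, 0.13} → pass.
TB (methods 1·3): 0.40 vs {0.13, 0.19} → pass.
TB (methods 2·3): 0.45 vs {0.13, 0.19} → pass.
0 of 6 fail.

0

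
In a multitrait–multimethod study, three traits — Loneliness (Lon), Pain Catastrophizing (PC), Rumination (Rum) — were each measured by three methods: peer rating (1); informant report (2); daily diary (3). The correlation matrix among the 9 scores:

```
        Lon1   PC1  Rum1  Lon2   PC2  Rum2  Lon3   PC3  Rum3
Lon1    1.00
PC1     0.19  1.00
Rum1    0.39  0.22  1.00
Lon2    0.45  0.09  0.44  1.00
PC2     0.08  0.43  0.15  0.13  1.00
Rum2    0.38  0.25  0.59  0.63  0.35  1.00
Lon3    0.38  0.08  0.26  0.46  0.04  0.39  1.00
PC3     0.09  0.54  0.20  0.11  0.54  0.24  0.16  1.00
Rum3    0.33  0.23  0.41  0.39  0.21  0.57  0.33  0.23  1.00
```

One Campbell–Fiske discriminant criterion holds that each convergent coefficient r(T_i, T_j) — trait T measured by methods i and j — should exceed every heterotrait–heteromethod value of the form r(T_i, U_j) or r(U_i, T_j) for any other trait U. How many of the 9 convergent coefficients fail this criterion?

Each convergent coefficient versus the relevant comparison correlations:
Lon (methods 1·2): 0.45 vs {0.08, 0.09, 0.38, 0.44} → pass.
Lon (methods 1·3): 0.38 vs {0.09, 0.08, 0.33, 0.26} → pass.
Lon (methods 2·3): 0.46 vs {0.11, 0.04, 0.39, 0.39} → pass.
PC (methods 1·2): 0.43 vs {0.09, 0.08, 0.25, 0.15} → pass.
PC (methods 1·3): 0.54 vs {0.08, 0.09, 0.23, 0.20} → pass.
PC (methods 2·3): 0.54 vs {0.04, 0.11, 0.21, 0.24} → pass.
Rum (methods 1·2): 0.59 vs {0.44, 0.38, 0.15, 0.25} → pass.
Rum (methods 1·3): 0.41 vs {0.26, 0.33, 0.20, 0.23} → pass.
Rum (methods 2·3): 0.57 vs {0.39, 0.39, 0.24, 0.21} → pass.
0 of 9 fail.

0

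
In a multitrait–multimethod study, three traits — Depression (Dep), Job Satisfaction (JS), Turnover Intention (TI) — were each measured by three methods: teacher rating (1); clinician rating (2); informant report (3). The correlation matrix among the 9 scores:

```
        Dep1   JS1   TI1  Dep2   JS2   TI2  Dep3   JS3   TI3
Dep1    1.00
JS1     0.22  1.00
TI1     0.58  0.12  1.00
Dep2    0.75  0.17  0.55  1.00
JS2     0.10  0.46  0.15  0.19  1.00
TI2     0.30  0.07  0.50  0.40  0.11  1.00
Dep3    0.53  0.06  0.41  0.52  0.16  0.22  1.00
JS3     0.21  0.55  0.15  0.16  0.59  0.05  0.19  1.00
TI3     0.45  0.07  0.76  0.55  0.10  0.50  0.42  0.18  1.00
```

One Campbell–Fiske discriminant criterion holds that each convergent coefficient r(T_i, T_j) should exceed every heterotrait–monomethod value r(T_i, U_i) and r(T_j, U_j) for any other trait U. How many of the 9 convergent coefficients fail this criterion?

Convergent coefficients and their comparison sets:
Dep (methods 1·2): 0.75 vs {0.22, 0.19, 0.58, 0.40} → pass.
Dep (methods 1·3): 0.53 vs {0.22, 0.19, 0.58, 0.42} → fail.
Dep (methods 2·3): 0.52 vs {0.19, 0.19, 0.40, 0.42} → pass.
JS (methods 1·2): 0.46 vs {0.22, 0.19, 0.12, 0.11} → pass.
JS (methods 1·3): 0.55 vs {0.22, 0.19, 0.12, 0.18} → pass.
JS (methods 2·3): 0.59 vs {0.19, 0.19, 0.11, 0.18} → pass.
TI (methods 1·2): 0.50 vs {0.58, 0.40, 0.12, 0.11} → fail.
TI (methods 1·3): 0.76 vs {0.58, 0.42, 0.12, 0.18} → pass.
TI (methods 2·3): 0.50 vs {0.40, 0.42, 0.11, 0.18} → pass.
2 of 9 fail.

2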